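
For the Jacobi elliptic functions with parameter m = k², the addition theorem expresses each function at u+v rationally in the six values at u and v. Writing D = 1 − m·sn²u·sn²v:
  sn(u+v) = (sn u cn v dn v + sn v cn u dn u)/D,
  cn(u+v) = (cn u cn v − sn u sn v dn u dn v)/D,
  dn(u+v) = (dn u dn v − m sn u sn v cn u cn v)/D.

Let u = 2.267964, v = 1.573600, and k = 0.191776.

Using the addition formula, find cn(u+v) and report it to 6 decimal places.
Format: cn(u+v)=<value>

sn u = 0.7828891732438742, cn u = -0.6221611868459195, dn u = 0.9886648442996408
sn v = 0.999931275303103, cn v = 0.01172367991331846, dn v = 0.9814412976682796
m = k² = 0.036778034176
D = 1 − m·sn²u·sn²v = 0.9774612726078361
cn(u+v) = (cn u·cn v − sn u·sn v·dn u·dn v)/D = -0.7668921004093096/0.9774612726078361 = -0.784575432194122

cn(u+v)=-0.784575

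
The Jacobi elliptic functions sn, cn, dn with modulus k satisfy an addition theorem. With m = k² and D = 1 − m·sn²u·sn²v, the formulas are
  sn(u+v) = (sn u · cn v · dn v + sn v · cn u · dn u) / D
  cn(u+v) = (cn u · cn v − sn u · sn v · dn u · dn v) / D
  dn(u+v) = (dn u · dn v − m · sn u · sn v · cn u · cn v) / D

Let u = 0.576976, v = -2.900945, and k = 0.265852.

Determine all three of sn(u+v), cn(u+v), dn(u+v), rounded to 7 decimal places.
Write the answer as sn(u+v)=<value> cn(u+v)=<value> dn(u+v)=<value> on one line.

sn u = 0.5437183081784245, cn u = 0.8392677769053163, dn u = 0.9894977020360591
sn v = -0.2937726258951741, cn v = -0.9558753288345997, dn v = 0.9969455269623366
m = k² = 0.070677285904
D = 1 − m·sn²u·sn²v = 0.998196772890253
sn(u+v) = (sn u·cn v·dn v + sn v·cn u·dn u)/D = -0.7621039409125487/0.998196772890253 = -0.7634806699543783
cn(u+v) = (cn u·cn v − sn u·sn v·dn u·dn v)/D = -0.6446661001278706/0.998196772890253 = -0.6458306795174829
dn(u+v) = (dn u·dn v − m·sn u·sn v·cn u·cn v)/D = 0.9774186712692917/0.998196772890253 = 0.9791843630581986

sn(u+v)=-0.7634807 cn(u+v)=-0.6458307 dn(u+v)=0.9791844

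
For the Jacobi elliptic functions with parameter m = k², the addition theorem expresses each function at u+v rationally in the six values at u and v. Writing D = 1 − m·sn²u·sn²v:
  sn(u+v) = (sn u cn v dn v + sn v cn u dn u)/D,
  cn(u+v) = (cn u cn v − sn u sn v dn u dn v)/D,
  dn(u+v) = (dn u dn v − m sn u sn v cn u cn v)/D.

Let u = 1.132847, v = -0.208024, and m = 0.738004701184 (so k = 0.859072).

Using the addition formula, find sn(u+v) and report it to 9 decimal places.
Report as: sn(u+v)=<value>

sn(u+v)=0.747218779

sn u = 0.8390881246461572, cn u = 0.5439955138397696, dn u = 0.6931045057724375
sn v = -0.2054543856557182, cn v = 0.9786666927073954, dn v = 0.9843006203249572
m = k² = 0.738004701184
D = 1 − m·sn²u·sn²v = 0.978066642866772
sn(u+v) = (sn u·cn v·dn v + sn v·cn u·dn u)/D = 0.7308297626853338/0.978066642866772 = 0.7472187790222841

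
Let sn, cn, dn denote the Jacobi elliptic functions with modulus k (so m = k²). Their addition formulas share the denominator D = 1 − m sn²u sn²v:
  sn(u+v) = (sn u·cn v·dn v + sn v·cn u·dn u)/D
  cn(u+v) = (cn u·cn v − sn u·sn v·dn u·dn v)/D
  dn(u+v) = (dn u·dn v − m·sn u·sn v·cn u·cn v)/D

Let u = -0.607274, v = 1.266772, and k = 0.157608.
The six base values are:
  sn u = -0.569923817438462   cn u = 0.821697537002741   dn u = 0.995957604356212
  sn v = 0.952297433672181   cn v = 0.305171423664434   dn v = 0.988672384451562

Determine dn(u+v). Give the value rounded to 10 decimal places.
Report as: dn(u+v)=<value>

m = k² = 0.024840281664
D = 1 − m·sn²u·sn²v = 0.9926829612087776
dn(u+v) = (dn u·dn v − m·sn u·sn v·cn u·cn v)/D = 0.9880564417735656/0.9926829612087776 = 0.9953393786173398

dn(u+v)=0.9953393786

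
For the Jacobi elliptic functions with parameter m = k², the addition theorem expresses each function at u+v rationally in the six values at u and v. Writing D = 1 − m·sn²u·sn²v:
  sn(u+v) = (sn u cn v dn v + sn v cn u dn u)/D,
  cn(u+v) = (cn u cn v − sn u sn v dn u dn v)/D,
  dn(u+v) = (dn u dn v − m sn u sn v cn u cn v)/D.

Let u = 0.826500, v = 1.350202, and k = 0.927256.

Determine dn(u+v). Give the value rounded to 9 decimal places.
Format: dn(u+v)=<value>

dn(u+v)=0.383992211

sn u = 0.6867272354897564, cn u = 0.7269151972799831, dn u = 0.7710521930236198
sn v = 0.8928947833318493, cn v = 0.450265372751192, dn v = 0.560813667601151
m = k² = 0.859803689536
D = 1 − m·sn²u·sn²v = 0.6767277549915198
dn(u+v) = (dn u·dn v − m·sn u·sn v·cn u·cn v)/D = 0.2598581866825812/0.6767277549915198 = 0.3839922107019795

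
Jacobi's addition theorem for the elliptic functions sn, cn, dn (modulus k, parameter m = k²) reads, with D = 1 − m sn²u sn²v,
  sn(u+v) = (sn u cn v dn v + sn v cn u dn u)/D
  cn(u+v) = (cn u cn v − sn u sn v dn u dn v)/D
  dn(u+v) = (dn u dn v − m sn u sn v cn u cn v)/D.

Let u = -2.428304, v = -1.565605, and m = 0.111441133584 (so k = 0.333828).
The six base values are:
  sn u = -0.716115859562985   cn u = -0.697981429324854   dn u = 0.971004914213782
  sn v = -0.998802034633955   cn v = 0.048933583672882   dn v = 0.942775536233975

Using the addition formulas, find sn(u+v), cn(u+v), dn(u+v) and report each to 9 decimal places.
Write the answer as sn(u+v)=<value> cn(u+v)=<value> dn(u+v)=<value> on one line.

sn(u+v)=0.682824229 cn(u+v)=-0.730582694 dn(u+v)=0.973673811

m = k² = 0.111441133584
D = 1 − m·sn²u·sn²v = 0.9429873875502531
sn(u+v) = (sn u·cn v·dn v + sn v·cn u·dn u)/D = 0.6438946357124168/0.9429873875502531 = 0.6828242288427243
cn(u+v) = (cn u·cn v − sn u·sn v·dn u·dn v)/D = -0.6889302658321997/0.9429873875502531 = -0.7305826938172974
dn(u+v) = (dn u·dn v − m·sn u·sn v·cn u·cn v)/D = 0.9181621237292098/0.9429873875502531 = 0.9736738113904834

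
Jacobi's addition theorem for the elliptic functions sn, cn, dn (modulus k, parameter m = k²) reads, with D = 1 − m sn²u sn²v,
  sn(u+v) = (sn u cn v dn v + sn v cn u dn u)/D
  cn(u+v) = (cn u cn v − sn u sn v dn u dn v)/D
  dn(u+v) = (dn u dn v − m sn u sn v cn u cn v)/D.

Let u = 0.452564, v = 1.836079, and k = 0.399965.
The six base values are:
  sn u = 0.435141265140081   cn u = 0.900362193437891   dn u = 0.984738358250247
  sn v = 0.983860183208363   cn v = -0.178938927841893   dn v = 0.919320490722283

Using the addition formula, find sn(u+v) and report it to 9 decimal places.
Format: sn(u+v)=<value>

sn(u+v)=0.824916540

m = k² = 0.159972001225
D = 1 − m·sn²u·sn²v = 0.9706795056691798
sn(u+v) = (sn u·cn v·dn v + sn v·cn u·dn u)/D = 0.8007295792414505/0.9706795056691798 = 0.824916539975193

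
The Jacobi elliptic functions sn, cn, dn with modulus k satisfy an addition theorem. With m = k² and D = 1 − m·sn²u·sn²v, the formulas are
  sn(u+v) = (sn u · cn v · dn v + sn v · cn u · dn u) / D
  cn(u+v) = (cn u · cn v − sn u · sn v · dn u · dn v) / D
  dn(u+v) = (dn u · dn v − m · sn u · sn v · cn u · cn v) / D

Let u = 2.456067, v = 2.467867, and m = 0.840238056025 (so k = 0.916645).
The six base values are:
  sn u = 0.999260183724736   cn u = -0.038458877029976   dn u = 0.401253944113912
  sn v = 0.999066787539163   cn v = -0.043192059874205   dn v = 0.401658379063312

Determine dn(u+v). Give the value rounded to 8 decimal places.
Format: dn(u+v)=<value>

dn(u+v)=0.98279934

m = k² = 0.840238056025
D = 1 − m·sn²u·sn²v = 0.1625699186836046
dn(u+v) = (dn u·dn v − m·sn u·sn v·cn u·cn v)/D = 0.1597736082666743/0.1625699186836046 = 0.9827993368049069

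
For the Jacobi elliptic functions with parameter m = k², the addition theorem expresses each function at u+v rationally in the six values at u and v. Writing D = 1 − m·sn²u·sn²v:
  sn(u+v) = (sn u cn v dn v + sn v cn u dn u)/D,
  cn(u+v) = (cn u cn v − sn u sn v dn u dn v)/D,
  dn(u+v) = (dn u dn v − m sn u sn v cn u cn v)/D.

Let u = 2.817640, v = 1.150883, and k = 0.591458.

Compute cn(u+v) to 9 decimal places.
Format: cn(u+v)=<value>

sn u = 0.6090276930166476, cn u = -0.7931489577240962, dn u = 0.9328695820801955
sn v = 0.8833326786136059, cn v = 0.4687466041405655, dn v = 0.852667362104821
m = k² = 0.349822565764
D = 1 − m·sn²u·sn²v = 0.8987557198030622
cn(u+v) = (cn u·cn v − sn u·sn v·dn u·dn v)/D = -0.7997052156532153/0.8987557198030622 = -0.8897915173529565

cn(u+v)=-0.889791517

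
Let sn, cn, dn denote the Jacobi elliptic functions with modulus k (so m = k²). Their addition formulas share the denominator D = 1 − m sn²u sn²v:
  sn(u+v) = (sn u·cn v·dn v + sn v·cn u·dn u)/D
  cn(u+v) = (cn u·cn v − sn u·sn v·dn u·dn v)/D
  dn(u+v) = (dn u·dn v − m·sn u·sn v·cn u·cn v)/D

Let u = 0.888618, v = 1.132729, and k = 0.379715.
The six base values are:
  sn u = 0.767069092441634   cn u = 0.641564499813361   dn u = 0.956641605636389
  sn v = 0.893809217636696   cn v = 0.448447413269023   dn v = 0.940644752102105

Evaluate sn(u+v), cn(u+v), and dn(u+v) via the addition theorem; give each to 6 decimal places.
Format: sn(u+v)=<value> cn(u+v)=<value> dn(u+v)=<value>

m = k² = 0.144183481225
D = 1 − m·sn²u·sn²v = 0.9322242810103455
sn(u+v) = (sn u·cn v·dn v + sn v·cn u·dn u)/D = 0.8721455176386232/0.9322242810103455 = 0.935553316304303
cn(u+v) = (cn u·cn v − sn u·sn v·dn u·dn v)/D = -0.3292480921252446/0.9322242810103455 = -0.3531854928391323
dn(u+v) = (dn u·dn v − m·sn u·sn v·cn u·cn v)/D = 0.8714187877147585/0.9322242810103455 = 0.9347737507655498

sn(u+v)=0.935553 cn(u+v)=-0.353185 dn(u+v)=0.934774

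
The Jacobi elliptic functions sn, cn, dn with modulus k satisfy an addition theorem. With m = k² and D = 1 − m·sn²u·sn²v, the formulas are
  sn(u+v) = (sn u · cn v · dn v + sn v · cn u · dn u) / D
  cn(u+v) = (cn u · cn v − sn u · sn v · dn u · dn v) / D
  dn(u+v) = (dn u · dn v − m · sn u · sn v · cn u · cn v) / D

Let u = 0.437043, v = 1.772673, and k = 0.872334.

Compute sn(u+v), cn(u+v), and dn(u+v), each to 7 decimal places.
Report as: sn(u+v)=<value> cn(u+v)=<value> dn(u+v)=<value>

sn(u+v)=0.9998692 cn(u+v)=-0.0161727 dn(u+v)=0.4891139

sn u = 0.4140648307579623, cn u = 0.9102473927067191, dn u = 0.9324872736644894
sn v = 0.9797506409473248, cn v = 0.2002215811627363, dn v = 0.5191719757985998
m = k² = 0.760966607556
D = 1 − m·sn²u·sn²v = 0.874762784984865
sn(u+v) = (sn u·cn v·dn v + sn v·cn u·dn u)/D = 0.8746483776494666/0.874762784984865 = 0.9998692133028951
cn(u+v) = (cn u·cn v − sn u·sn v·dn u·dn v)/D = -0.01414727781706848/0.874762784984865 = -0.01617270197121297
dn(u+v) = (dn u·dn v − m·sn u·sn v·cn u·cn v)/D = 0.427858656003896/0.874762784984865 = 0.4891139213373129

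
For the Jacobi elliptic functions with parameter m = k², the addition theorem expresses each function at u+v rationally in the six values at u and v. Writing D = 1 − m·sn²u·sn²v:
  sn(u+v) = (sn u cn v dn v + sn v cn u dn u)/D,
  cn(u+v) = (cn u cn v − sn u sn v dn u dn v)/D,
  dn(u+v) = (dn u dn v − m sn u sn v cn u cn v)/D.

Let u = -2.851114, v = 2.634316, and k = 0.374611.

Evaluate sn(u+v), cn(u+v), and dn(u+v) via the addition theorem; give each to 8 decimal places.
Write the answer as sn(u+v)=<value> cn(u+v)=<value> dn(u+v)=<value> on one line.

sn u = -0.3974959599854662, cn u = -0.9176039242479473, dn u = 0.9888513013743133
sn v = 0.5825181800998865, cn v = -0.8128176731919135, dn v = 0.975900111469393
m = k² = 0.140333401321
D = 1 − m·sn²u·sn²v = 0.9924760576792348
sn(u+v) = (sn u·cn v·dn v + sn v·cn u·dn u)/D = -0.2132564884759082/0.9924760576792348 = -0.2148731819028243
cn(u+v) = (cn u·cn v − sn u·sn v·dn u·dn v)/D = 0.9692937610391602/0.9924760576792348 = 0.9766419588052501
dn(u+v) = (dn u·dn v − m·sn u·sn v·cn u·cn v)/D = 0.9892555768599272/0.9924760576792348 = 0.9967551047761916

sn(u+v)=-0.21487318 cn(u+v)=0.97664196 dn(u+v)=0.99675510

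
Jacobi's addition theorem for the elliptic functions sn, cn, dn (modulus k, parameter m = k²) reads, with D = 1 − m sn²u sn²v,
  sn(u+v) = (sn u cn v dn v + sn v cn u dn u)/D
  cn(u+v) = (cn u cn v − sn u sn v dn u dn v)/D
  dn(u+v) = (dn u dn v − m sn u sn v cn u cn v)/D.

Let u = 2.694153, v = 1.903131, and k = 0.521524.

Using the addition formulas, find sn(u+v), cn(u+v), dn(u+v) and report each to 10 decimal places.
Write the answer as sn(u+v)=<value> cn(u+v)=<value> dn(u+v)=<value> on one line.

sn(u+v)=-0.9097845717 cn(u+v)=-0.4150807549 dn(u+v)=0.8802692539

sn u = 0.6345622085118298, cn u = -0.7728717898387734, dn u = 0.9436520012561196
sn v = 0.9846432599994313, cn v = -0.1745784939151792, dn v = 0.8580805619363766
m = k² = 0.271987282576
D = 1 − m·sn²u·sn²v = 0.8938170392074636
sn(u+v) = (sn u·cn v·dn v + sn v·cn u·dn u)/D = -0.8131809521942531/0.8938170392074636 = -0.9097845717008153
cn(u+v) = (cn u·cn v − sn u·sn v·dn u·dn v)/D = -0.3710062513840492/0.8938170392074636 = -0.4150807549082033
dn(u+v) = (dn u·dn v − m·sn u·sn v·cn u·cn v)/D = 0.7867996582025949/0.8938170392074636 = 0.8802692538735224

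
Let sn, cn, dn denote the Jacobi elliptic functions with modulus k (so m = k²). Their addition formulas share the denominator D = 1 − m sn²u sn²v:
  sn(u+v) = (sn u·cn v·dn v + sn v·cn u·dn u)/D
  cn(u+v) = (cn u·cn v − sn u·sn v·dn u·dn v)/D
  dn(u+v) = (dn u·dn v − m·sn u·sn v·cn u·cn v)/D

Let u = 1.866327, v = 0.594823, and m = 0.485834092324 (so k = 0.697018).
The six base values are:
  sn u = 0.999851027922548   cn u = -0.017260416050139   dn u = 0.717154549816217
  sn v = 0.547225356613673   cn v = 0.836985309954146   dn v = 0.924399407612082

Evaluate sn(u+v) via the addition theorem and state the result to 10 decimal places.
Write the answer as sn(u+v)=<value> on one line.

sn(u+v)=0.8973294366

m = k² = 0.485834092324
D = 1 − m·sn²u·sn²v = 0.8545576081892758
sn(u+v) = (sn u·cn v·dn v + sn v·cn u·dn u)/D = 0.7668196970659997/0.8545576081892758 = 0.8973294365617034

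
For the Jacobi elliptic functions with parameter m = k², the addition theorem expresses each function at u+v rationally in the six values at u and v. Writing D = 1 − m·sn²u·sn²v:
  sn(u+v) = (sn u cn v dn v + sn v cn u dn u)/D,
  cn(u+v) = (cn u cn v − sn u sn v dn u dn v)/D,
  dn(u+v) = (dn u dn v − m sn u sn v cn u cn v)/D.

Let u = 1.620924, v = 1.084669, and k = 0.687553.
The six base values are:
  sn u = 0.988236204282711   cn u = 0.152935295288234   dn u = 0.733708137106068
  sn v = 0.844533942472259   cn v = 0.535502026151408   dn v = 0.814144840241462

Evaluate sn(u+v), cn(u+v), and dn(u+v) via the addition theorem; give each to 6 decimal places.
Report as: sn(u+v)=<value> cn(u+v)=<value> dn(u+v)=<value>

sn(u+v)=0.783657 cn(u+v)=-0.621194 dn(u+v)=0.842430

m = k² = 0.472729127809
D = 1 − m·sn²u·sn²v = 0.6707179163989882
sn(u+v) = (sn u·cn v·dn v + sn v·cn u·dn u)/D = 0.5256125208452222/0.6707179163989882 = 0.7836565983911372
cn(u+v) = (cn u·cn v − sn u·sn v·dn u·dn v)/D = -0.4166461343986416/0.6707179163989882 = -0.6211942818458907
dn(u+v) = (dn u·dn v − m·sn u·sn v·cn u·cn v)/D = 0.5650330485022208/0.6707179163989882 = 0.8424302298883293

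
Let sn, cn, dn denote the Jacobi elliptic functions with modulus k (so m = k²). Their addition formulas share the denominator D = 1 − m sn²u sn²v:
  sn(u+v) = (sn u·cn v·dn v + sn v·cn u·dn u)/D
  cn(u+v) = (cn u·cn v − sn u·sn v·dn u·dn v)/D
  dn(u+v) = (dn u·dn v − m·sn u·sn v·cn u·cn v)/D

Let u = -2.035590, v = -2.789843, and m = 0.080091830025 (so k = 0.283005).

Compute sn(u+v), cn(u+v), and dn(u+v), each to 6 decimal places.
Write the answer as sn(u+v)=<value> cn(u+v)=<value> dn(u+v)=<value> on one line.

sn u = -0.9150423996916433, cn u = -0.4033576660565149, dn u = 0.9658876244280468
sn v = -0.4047605382461515, cn v = -0.9144227177179522, dn v = 0.9934175697665606
m = k² = 0.080091830025
D = 1 − m·sn²u·sn²v = 0.9890133071629733
sn(u+v) = (sn u·cn v·dn v + sn v·cn u·dn u)/D = 0.9889217726903355/0.9890133071629733 = 0.9999074486945981
cn(u+v) = (cn u·cn v − sn u·sn v·dn u·dn v)/D = 0.01345545407803486/0.9890133071629733 = 0.01360492723463186
dn(u+v) = (dn u·dn v − m·sn u·sn v·cn u·cn v)/D = 0.9485885373954869/0.9890133071629733 = 0.9591261619285523

sn(u+v)=0.999907 cn(u+v)=0.013605 dn(u+v)=0.959126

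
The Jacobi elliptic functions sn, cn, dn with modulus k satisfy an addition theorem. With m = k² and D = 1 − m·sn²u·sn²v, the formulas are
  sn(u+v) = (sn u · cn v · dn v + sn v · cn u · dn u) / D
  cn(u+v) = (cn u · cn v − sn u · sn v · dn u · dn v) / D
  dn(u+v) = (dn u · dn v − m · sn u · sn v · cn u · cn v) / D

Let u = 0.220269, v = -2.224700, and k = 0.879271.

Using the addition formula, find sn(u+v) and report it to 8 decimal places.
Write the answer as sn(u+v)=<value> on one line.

sn u = 0.2171635083671943, cn u = 0.9761352419791284, dn u = 0.9816006251651964
sn v = -0.999931456036863, cn v = -0.01170825469483181, dn v = 0.4764330907906684
m = k² = 0.773117491441
D = 1 − m·sn²u·sn²v = 0.9635447854083515
sn(u+v) = (sn u·cn v·dn v + sn v·cn u·dn u)/D = -0.9593206681393954/0.9635447854083515 = -0.9956160654565051

sn(u+v)=-0.99561607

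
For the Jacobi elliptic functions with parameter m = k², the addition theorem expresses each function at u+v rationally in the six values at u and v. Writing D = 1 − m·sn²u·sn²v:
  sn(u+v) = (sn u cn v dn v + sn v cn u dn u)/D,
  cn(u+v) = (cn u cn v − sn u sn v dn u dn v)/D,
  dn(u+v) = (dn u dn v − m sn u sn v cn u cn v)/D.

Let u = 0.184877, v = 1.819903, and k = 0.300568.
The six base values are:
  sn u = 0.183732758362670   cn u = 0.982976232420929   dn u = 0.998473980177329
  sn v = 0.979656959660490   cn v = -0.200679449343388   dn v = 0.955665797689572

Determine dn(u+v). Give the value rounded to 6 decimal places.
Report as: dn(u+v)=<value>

m = k² = 0.090341122624
D = 1 − m·sn²u·sn²v = 0.9970731077850444
dn(u+v) = (dn u·dn v − m·sn u·sn v·cn u·cn v)/D = 0.9574151200334975/0.9970731077850444 = 0.9602255968575409

dn(u+v)=0.960226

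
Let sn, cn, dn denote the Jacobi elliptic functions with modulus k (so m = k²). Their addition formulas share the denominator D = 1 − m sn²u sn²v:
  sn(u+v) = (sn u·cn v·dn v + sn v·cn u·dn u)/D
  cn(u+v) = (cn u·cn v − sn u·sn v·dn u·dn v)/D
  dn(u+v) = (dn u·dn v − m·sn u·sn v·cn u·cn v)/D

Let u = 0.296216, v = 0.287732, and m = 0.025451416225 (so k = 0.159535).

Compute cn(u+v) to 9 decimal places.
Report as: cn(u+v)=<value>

cn(u+v)=0.834727076

sn u = 0.2917995001944771, cn u = 0.9564795092871846, dn u = 0.998915857106182
sn v = 0.2836829007712689, cn v = 0.9589181465641363, dn v = 0.9989753611218137
m = k² = 0.025451416225
D = 1 − m·sn²u·sn²v = 0.999825599647287
cn(u+v) = (cn u·cn v − sn u·sn v·dn u·dn v)/D = 0.8345814995108759/0.999825599647287 = 0.8347270762073855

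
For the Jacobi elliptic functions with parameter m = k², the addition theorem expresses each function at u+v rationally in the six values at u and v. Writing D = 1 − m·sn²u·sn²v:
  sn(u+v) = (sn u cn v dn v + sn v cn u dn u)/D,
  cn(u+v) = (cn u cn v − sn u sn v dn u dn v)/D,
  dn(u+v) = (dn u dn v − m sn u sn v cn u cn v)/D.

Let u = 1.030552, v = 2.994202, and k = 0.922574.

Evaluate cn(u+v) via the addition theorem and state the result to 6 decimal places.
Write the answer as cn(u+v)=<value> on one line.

cn(u+v)=-0.761236

sn u = 0.787434645189284, cn u = 0.6163981501883554, dn u = 0.6872016368529203
sn v = 0.9703560885213438, cn v = -0.2416796670586046, dn v = 0.445613807910211
m = k² = 0.851142785476
D = 1 − m·sn²u·sn²v = 0.5030717002812347
cn(u+v) = (cn u·cn v − sn u·sn v·dn u·dn v)/D = -0.3829561484352649/0.5030717002812347 = -0.7612357209144919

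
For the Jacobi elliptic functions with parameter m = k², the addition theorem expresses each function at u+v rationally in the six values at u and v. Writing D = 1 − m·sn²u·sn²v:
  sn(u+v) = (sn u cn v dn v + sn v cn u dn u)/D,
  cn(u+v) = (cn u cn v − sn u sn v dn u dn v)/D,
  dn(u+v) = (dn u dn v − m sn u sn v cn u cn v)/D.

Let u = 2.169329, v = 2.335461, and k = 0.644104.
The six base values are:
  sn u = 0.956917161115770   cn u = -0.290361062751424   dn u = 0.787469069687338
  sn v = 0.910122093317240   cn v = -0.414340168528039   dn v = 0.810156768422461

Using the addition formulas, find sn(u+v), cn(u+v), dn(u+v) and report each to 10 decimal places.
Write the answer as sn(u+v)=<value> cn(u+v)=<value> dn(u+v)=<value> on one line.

m = k² = 0.414869962816
D = 1 − m·sn²u·sn²v = 0.6853266288192805
sn(u+v) = (sn u·cn v·dn v + sn v·cn u·dn u)/D = -0.5293181640129951/0.6853266288192805 = -0.7723589625065851
cn(u+v) = (cn u·cn v − sn u·sn v·dn u·dn v)/D = -0.4353100842097641/0.6853266288192805 = -0.6351862978967284
dn(u+v) = (dn u·dn v − m·sn u·sn v·cn u·cn v)/D = 0.594504220680913/0.6853266288192805 = 0.8674757344613305

sn(u+v)=-0.7723589625 cn(u+v)=-0.6351862979 dn(u+v)=0.8674757345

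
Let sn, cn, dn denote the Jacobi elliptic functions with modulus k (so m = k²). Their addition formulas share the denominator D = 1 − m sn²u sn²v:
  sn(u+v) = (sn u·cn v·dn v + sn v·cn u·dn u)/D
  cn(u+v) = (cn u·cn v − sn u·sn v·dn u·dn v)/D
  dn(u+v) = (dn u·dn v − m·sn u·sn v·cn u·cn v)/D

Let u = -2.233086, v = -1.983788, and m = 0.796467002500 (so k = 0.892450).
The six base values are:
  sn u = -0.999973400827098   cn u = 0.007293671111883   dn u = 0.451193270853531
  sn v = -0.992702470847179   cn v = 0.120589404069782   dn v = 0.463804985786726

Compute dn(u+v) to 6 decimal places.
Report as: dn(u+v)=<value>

dn(u+v)=0.969387

m = k² = 0.7964670025
D = 1 − m·sn²u·sn²v = 0.2151568188655041
dn(u+v) = (dn u·dn v − m·sn u·sn v·cn u·cn v)/D = 0.2085702950164903/0.2151568188655041 = 0.969387333928138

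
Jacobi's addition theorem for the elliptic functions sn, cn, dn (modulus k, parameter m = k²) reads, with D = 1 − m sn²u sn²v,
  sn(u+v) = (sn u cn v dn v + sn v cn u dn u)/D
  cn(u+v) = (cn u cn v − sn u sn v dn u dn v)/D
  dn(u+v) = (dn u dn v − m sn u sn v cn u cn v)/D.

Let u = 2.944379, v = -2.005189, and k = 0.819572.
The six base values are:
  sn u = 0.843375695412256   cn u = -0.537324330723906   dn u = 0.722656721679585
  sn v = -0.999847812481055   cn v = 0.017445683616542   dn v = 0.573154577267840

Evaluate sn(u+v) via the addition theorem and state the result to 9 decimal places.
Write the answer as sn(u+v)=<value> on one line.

m = k² = 0.671698263184
D = 1 − m·sn²u·sn²v = 0.5223781467517573
sn(u+v) = (sn u·cn v·dn v + sn v·cn u·dn u)/D = 0.3966749202455479/0.5223781467517573 = 0.7593635428896574

sn(u+v)=0.759363543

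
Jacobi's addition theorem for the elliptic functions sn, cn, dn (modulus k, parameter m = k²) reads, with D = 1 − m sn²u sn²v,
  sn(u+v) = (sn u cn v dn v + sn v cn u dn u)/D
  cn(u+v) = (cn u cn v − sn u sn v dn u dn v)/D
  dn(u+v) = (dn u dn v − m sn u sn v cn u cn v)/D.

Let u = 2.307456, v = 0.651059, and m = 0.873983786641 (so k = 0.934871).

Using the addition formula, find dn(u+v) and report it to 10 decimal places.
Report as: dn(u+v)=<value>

sn u = 0.9983265694848928, cn u = 0.05782785367386114, dn u = 0.3590805872751175
sn v = 0.5766239259146623, cn v = 0.8170096988792495, dn v = 0.8422616149808313
m = k² = 0.873983786641
D = 1 − m·sn²u·sn²v = 0.7103763966215196
dn(u+v) = (dn u·dn v − m·sn u·sn v·cn u·cn v)/D = 0.2786695891050603/0.7103763966215196 = 0.3922844148966456

dn(u+v)=0.3922844149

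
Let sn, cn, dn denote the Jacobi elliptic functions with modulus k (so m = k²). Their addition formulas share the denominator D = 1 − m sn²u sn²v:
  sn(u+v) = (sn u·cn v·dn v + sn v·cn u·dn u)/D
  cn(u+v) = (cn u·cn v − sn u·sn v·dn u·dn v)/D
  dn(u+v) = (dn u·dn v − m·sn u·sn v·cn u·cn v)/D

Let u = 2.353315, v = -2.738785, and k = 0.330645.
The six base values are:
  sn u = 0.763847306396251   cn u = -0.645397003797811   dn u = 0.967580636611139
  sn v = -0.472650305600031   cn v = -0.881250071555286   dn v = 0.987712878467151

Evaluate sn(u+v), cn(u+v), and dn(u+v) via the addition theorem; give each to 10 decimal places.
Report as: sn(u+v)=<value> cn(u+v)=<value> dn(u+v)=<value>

m = k² = 0.109326116025
D = 1 − m·sn²u·sn²v = 0.9857499329291954
sn(u+v) = (sn u·cn v·dn v + sn v·cn u·dn u)/D = -0.3697118757856931/0.9857499329291954 = -0.3750564554309219
cn(u+v) = (cn u·cn v − sn u·sn v·dn u·dn v)/D = 0.9137921312710771/0.9857499329291954 = 0.9270019715402944
dn(u+v) = (dn u·dn v − m·sn u·sn v·cn u·cn v)/D = 0.9781408311389884/0.9857499329291954 = 0.9922809005245415

sn(u+v)=-0.3750564554 cn(u+v)=0.9270019715 dn(u+v)=0.9922809005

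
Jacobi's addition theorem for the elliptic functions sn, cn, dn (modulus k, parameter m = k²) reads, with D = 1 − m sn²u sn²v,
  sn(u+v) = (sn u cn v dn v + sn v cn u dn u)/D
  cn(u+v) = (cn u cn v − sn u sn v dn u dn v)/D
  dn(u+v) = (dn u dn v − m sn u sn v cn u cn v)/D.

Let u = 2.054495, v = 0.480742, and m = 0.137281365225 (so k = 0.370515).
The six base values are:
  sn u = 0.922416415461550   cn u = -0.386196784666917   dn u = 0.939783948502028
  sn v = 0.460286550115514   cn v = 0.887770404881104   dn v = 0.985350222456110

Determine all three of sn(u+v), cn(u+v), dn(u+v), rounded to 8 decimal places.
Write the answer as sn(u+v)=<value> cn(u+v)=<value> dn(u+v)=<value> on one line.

sn(u+v)=0.65607617 cn(u+v)=-0.75469468 dn(u+v)=0.97000472

m = k² = 0.137281365225
D = 1 − m·sn²u·sn²v = 0.975253020126471
sn(u+v) = (sn u·cn v·dn v + sn v·cn u·dn u)/D = 0.6398402708012289/0.975253020126471 = 0.6560761746918295
cn(u+v) = (cn u·cn v − sn u·sn v·dn u·dn v)/D = -0.7360182614085149/0.975253020126471 = -0.7546946753500624
dn(u+v) = (dn u·dn v − m·sn u·sn v·cn u·cn v)/D = 0.9460000371064963/0.975253020126471 = 0.9700047245009493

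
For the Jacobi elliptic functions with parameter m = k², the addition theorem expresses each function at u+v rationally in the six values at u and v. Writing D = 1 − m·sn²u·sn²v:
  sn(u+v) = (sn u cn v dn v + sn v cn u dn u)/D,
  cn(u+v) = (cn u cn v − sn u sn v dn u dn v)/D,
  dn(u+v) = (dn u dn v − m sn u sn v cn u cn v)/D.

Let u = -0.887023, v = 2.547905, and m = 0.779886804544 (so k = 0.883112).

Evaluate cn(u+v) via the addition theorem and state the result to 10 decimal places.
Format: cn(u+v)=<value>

sn u = -0.7246795735916764, cn u = 0.6890860001617984, dn u = 0.7683972071548099
sn v = 0.9873818147550011, cn v = -0.1583576707681716, dn v = 0.4895615745863135
m = k² = 0.779886804544
D = 1 − m·sn²u·sn²v = 0.6007050100349939
cn(u+v) = (cn u·cn v − sn u·sn v·dn u·dn v)/D = 0.1600464526918895/0.6007050100349939 = 0.2664310269071437

cn(u+v)=0.2664310269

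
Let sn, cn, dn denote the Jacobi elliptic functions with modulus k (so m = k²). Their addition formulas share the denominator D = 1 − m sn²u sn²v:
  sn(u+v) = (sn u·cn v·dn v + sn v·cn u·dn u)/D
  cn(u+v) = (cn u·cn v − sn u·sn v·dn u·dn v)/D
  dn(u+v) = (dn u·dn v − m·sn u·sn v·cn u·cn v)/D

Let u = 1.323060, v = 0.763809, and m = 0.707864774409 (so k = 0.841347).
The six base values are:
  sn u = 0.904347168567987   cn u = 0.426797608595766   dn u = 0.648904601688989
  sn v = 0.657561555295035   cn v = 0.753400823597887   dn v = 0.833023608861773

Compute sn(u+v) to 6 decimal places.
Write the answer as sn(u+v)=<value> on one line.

sn(u+v)=1.000000

m = k² = 0.707864774409
D = 1 − m·sn²u·sn²v = 0.7496811843268954
sn(u+v) = (sn u·cn v·dn v + sn v·cn u·dn u)/D = 0.7496811773354029/0.7496811843268954 = 0.9999999906740456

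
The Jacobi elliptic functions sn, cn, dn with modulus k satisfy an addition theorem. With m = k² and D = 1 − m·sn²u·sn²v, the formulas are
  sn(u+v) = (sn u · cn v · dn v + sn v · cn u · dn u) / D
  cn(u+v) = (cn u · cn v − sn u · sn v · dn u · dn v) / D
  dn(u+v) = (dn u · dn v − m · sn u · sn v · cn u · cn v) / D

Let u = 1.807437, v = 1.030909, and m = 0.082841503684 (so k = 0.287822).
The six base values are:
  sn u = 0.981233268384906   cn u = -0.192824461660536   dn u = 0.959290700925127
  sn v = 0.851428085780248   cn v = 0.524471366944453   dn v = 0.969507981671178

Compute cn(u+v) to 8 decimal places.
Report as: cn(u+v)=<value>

m = k² = 0.082841503684
D = 1 − m·sn²u·sn²v = 0.9421786208619266
cn(u+v) = (cn u·cn v − sn u·sn v·dn u·dn v)/D = -0.8781324136595911/0.9421786208619266 = -0.9320232854108443

cn(u+v)=-0.93202329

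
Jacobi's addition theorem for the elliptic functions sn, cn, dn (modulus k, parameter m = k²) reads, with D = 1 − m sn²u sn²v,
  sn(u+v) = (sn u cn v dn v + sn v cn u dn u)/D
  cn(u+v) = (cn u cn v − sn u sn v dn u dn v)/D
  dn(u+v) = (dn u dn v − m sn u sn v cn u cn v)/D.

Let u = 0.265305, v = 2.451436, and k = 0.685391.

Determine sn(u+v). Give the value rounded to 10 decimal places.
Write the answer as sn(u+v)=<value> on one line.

sn u = 0.2608143345414662, cn u = 0.9653889800995722, dn u = 0.9838927455644067
sn v = 0.8932274447378114, cn v = -0.4496050844543021, dn v = 0.7906951705612931
m = k² = 0.469760822881
D = 1 − m·sn²u·sn²v = 0.9745044828693154
sn(u+v) = (sn u·cn v·dn v + sn v·cn u·dn u)/D = 0.7557028098662363/0.9745044828693154 = 0.775473918438176

sn(u+v)=0.7754739184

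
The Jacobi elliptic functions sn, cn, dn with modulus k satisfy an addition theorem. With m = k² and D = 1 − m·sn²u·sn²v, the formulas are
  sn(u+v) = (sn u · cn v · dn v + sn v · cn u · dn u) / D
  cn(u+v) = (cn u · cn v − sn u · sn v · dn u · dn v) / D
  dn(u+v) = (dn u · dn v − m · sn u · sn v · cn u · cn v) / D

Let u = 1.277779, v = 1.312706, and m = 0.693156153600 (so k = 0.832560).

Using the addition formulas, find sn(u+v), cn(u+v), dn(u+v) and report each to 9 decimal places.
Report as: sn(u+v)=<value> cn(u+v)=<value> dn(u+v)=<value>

sn u = 0.8929531860162304, cn u = 0.4501495391350118, dn u = 0.6688058549226367
sn v = 0.903151733324807, cn v = 0.4293214956095218, dn v = 0.6592452291395686
m = k² = 0.6931561536
D = 1 − m·sn²u·sn²v = 0.549173013586895
sn(u+v) = (sn u·cn v·dn v + sn v·cn u·dn u)/D = 0.5246361380698815/0.549173013586895 = 0.9553203181694013
cn(u+v) = (cn u·cn v − sn u·sn v·dn u·dn v)/D = -0.1623204284224022/0.549173013586895 = -0.2955724779012989
dn(u+v) = (dn u·dn v − m·sn u·sn v·cn u·cn v)/D = 0.3328731981371766/0.549173013586895 = 0.6061353888513797

sn(u+v)=0.955320318 cn(u+v)=-0.295572478 dn(u+v)=0.606135389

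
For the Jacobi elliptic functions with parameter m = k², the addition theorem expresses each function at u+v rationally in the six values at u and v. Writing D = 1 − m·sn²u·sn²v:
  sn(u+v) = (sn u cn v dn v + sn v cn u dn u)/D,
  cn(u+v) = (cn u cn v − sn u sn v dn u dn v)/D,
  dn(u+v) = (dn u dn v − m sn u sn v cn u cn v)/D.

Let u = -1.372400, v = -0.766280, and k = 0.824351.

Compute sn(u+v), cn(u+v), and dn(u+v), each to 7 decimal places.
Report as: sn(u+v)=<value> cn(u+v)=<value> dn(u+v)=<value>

sn u = -0.9207544641641778, cn u = 0.390142559485296, dn u = 0.6510616383341311
sn v = -0.660495988739935, cn v = 0.7508295737772026, dn v = 0.8387734817831896
m = k² = 0.679554571201
D = 1 − m·sn²u·sn²v = 0.748665345881685
sn(u+v) = (sn u·cn v·dn v + sn v·cn u·dn u)/D = -0.7476395124866955/0.748665345881685 = -0.9986297837870652
cn(u+v) = (cn u·cn v − sn u·sn v·dn u·dn v)/D = -0.03917855909549694/0.748665345881685 = -0.05233120420360489
dn(u+v) = (dn u·dn v − m·sn u·sn v·cn u·cn v)/D = 0.4250325723194341/0.748665345881685 = 0.5677203768779808

sn(u+v)=-0.9986298 cn(u+v)=-0.0523312 dn(u+v)=0.5677204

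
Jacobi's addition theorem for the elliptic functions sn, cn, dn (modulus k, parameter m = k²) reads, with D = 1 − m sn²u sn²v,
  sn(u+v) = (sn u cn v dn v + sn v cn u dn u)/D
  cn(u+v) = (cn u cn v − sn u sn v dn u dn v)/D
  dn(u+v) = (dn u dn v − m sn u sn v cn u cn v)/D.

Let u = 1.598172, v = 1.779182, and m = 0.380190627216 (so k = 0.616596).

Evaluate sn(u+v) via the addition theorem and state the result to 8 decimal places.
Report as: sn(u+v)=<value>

sn u = 0.9914578221337329, cn u = 0.1304277076768402, dn u = 0.7913766123980845
sn v = 0.9999288115356071, cn v = -0.0119319680266203, dn v = 0.7873141058250684
m = k² = 0.380190627216
D = 1 − m·sn²u·sn²v = 0.6263301502978372
sn(u+v) = (sn u·cn v·dn v + sn v·cn u·dn u)/D = 0.09389612982052709/0.6263301502978372 = 0.149914753067335

sn(u+v)=0.14991475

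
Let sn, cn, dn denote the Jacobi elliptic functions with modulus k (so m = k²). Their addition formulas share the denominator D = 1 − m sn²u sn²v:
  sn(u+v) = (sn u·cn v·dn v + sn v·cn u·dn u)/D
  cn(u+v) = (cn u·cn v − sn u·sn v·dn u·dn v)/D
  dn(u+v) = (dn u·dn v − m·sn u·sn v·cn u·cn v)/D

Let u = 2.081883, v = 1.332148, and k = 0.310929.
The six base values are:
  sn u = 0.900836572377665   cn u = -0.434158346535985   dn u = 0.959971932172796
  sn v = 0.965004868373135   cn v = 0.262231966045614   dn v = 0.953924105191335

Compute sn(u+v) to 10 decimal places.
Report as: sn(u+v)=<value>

m = k² = 0.096676843041
D = 1 − m·sn²u·sn²v = 0.9269410396543591
sn(u+v) = (sn u·cn v·dn v + sn v·cn u·dn u)/D = -0.1768508396157415/0.9269410396543591 = -0.1907897396383337

sn(u+v)=-0.1907897396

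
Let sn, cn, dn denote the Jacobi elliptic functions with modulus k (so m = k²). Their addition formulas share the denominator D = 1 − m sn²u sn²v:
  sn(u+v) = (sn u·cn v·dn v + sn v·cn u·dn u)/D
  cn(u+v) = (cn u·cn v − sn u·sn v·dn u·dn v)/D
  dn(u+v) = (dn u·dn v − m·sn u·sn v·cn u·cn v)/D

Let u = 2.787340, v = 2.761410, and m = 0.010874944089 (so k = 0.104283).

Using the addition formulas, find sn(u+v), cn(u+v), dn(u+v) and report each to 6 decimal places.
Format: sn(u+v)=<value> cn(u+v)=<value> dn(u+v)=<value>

sn u = 0.3548579565254277, cn u = -0.9349202269127552, dn u = 0.9993150562757005
sn v = 0.3789608512698051, cn v = -0.9254127042594913, dn v = 0.9992188122981651
m = k² = 0.010874944089
D = 1 − m·sn²u·sn²v = 0.9998033360208999
sn(u+v) = (sn u·cn v·dn v + sn v·cn u·dn u)/D = -0.6821890176545257/0.9998033360208999 = -0.6823232060512601
cn(u+v) = (cn u·cn v − sn u·sn v·dn u·dn v)/D = 0.7309068715712513/0.9998033360208999 = 0.7310506428996076
dn(u+v) = (dn u·dn v − m·sn u·sn v·cn u·cn v)/D = 0.9972691256910386/0.9998033360208999 = 0.9974652911842171

sn(u+v)=-0.682323 cn(u+v)=0.731051 dn(u+v)=0.997465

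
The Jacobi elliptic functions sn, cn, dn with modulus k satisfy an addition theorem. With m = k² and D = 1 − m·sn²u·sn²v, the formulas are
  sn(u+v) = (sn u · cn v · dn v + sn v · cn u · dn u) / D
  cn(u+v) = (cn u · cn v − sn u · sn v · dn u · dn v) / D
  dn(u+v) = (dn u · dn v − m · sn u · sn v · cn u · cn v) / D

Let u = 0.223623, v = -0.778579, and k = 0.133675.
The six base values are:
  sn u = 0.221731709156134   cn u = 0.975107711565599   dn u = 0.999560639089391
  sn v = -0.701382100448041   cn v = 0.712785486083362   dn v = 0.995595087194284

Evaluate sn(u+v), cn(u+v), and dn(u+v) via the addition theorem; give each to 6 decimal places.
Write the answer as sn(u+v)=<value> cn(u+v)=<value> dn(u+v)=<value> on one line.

m = k² = 0.017869005625
D = 1 − m·sn²u·sn²v = 0.9995678193170263
sn(u+v) = (sn u·cn v·dn v + sn v·cn u·dn u)/D = -0.5262716456251642/0.9995678193170263 = -0.5264991884039937
cn(u+v) = (cn u·cn v − sn u·sn v·dn u·dn v)/D = 0.8498082021404459/0.9995678193170263 = 0.8501756316255694
dn(u+v) = (dn u·dn v − m·sn u·sn v·cn u·cn v)/D = 0.9970891598288371/0.9995678193170263 = 0.9975202688198958

sn(u+v)=-0.526499 cn(u+v)=0.850176 dn(u+v)=0.997520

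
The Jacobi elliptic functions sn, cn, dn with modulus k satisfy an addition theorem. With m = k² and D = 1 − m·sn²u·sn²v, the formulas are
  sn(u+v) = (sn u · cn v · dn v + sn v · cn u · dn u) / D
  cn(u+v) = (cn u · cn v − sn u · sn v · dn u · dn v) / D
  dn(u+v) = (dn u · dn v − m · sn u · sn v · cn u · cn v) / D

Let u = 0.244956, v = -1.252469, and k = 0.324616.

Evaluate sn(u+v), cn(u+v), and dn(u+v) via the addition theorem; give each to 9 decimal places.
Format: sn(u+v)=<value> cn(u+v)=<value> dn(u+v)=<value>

sn(u+v)=-0.837605245 cn(u+v)=0.546275986 dn(u+v)=0.962325493

sn u = 0.2422662605687432, cn u = 0.9702098015326571, dn u = 0.9969028032909089
sn v = -0.9415797637978132, cn v = 0.3367900657775617, dn v = 0.9521433413903193
m = k² = 0.105375547456
D = 1 − m·sn²u·sn²v = 0.994516726000347
sn(u+v) = (sn u·cn v·dn v + sn v·cn u·dn u)/D = -0.8330124261966232/0.994516726000347 = -0.8376052452599299
cn(u+v) = (cn u·cn v − sn u·sn v·dn u·dn v)/D = 0.5432806053012244/0.994516726000347 = 0.5462759862130612
dn(u+v) = (dn u·dn v − m·sn u·sn v·cn u·cn v)/D = 0.9570487989336316/0.994516726000347 = 0.9623254932901929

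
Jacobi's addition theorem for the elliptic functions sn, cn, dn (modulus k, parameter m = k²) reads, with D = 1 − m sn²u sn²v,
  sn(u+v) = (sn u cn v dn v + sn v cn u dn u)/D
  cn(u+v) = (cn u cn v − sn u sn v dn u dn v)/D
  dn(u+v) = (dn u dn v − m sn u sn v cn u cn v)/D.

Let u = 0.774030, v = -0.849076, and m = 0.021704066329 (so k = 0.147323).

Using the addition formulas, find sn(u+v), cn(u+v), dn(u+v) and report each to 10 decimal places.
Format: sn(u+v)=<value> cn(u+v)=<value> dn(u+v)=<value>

sn(u+v)=-0.0749740550 cn(u+v)=0.9971854848 dn(u+v)=0.9999389977

sn u = 0.6979585764410373, cn u = 0.7161381330249079, dn u = 0.9946994255142127
sn v = -0.7494034254238368, cn v = 0.662113665440474, dn v = 0.9938867526568057
m = k² = 0.021704066329
D = 1 − m·sn²u·sn²v = 0.9940621154128964
sn(u+v) = (sn u·cn v·dn v + sn v·cn u·dn u)/D = -0.07452886774515957/0.9940621154128964 = -0.07497405503096057
cn(u+v) = (cn u·cn v − sn u·sn v·dn u·dn v)/D = 0.9912643124675614/0.9940621154128964 = 0.9971854847881684
dn(u+v) = (dn u·dn v − m·sn u·sn v·cn u·cn v)/D = 0.9940014753164918/0.9940621154128964 = 0.9999389976788528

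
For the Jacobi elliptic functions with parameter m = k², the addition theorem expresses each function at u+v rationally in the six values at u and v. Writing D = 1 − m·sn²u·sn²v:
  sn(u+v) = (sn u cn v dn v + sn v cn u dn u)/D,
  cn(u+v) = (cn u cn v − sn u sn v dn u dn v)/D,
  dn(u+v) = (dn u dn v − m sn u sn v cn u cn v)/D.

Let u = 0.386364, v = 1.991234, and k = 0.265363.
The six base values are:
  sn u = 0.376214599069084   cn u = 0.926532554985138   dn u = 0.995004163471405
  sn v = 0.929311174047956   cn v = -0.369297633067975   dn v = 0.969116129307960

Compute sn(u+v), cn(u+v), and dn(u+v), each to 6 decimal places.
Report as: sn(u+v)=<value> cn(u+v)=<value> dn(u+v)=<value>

m = k² = 0.070417521769
D = 1 − m·sn²u·sn²v = 0.9913925532659543
sn(u+v) = (sn u·cn v·dn v + sn v·cn u·dn u)/D = 0.7220911506716138/0.9913925532659543 = 0.7283604746604378
cn(u+v) = (cn u·cn v − sn u·sn v·dn u·dn v)/D = -0.6792963747827106/0.9913925532659543 = -0.6851941469046724
dn(u+v) = (dn u·dn v − m·sn u·sn v·cn u·cn v)/D = 0.9726985135197541/0.9913925532659543 = 0.9811436552709456

sn(u+v)=0.728360 cn(u+v)=-0.685194 dn(u+v)=0.981144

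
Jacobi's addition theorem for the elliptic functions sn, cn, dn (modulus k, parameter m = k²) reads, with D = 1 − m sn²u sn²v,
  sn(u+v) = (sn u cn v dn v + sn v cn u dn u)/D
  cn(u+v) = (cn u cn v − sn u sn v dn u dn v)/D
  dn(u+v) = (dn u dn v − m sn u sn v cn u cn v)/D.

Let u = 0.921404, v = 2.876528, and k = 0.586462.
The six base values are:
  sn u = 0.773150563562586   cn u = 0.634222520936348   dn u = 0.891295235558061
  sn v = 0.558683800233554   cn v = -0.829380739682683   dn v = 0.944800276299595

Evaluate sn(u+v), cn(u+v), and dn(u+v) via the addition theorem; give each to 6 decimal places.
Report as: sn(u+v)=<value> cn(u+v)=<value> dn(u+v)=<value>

m = k² = 0.343937677444
D = 1 − m·sn²u·sn²v = 0.9358288141348541
sn(u+v) = (sn u·cn v·dn v + sn v·cn u·dn u)/D = -0.2900276204753756/0.9358288141348541 = -0.3099152495571506
cn(u+v) = (cn u·cn v − sn u·sn v·dn u·dn v)/D = -0.8897525210565232/0.9358288141348541 = -0.9507641863742708
dn(u+v) = (dn u·dn v − m·sn u·sn v·cn u·cn v)/D = 0.9202417620336369/0.9358288141348541 = 0.9833441203500161

sn(u+v)=-0.309915 cn(u+v)=-0.950764 dn(u+v)=0.983344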